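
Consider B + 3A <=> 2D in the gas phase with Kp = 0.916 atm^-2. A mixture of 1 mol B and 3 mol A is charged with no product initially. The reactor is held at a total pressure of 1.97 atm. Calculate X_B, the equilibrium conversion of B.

X = 0.462

Let X = conversion of B (basis 1 mol B); extent of reaction ξ = X.
At extent ξ: n_B = 1 − X; n_A = 3 − 3X; n_D = 2X.
Total moles n_T = 4 − 2X.
y_i = n_i/n_T, p_i = y_i·P. Kp = p_D^2 / (p_B p_A^3).
Substituting and setting equal to 0.916 atm^-2 gives a polynomial in X; the root in (0,1) is X = 0.462.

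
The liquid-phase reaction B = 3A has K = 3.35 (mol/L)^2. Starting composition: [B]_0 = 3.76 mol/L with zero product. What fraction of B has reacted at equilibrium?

Let X = conversion of B; extent ξ = 3.76·X mol/L.
Concentrations: [B] = 3.76 − 3.76X; [A] = 11.3X.
K = [A]^3 / ([B]).
Setting equal to 3.35 and solving for X on (0,1) gives X = 0.192.

X = 0.192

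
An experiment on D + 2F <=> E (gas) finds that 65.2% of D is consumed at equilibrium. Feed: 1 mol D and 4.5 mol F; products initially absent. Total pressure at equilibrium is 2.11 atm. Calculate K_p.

K_p = 0.725 atm^-2

Basis: 1 mol D initially; let X = conversion of D. Extent ξ = X.
Species balance: n_D = 1 − X; n_F = 4.5 − 2X; n_E = X.
Total moles n_T = 5.5 − 2X.
At X = 0.652: n_D = 0.348, n_F = 3.2, n_E = 0.652, n_T = 4.2.
p_i = (n_i/n_T)·P. K_p = p_E / (p_D p_F^2) = 0.725 atm^-2.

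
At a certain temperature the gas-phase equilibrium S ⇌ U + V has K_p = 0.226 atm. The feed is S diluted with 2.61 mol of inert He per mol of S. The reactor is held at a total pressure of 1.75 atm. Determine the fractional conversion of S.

X = 0.510

Let X = conversion of S (basis 1 mol S); extent of reaction ξ = X.
Mole table: n_S = 1 − X; n_U = X; n_V = X; n_I = 2.61 (inert).
Summing: n_T = 3.61 + X.
Mole fractions y_i = n_i/n_T; K_p = p_U p_V / (p_S) with p_i = y_i·P.
Substituting and setting equal to 0.226 atm gives a polynomial in X; the root in (0,1) is X = 0.510.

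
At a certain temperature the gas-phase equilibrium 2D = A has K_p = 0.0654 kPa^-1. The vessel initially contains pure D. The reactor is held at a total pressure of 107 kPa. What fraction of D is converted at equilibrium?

Let X = conversion of D (basis 1 mol D); extent of reaction ξ = 0.5X.
Mole table: n_D = 1 − X; n_A = 0.5X.
n_T = Σnᵢ = 1 − 0.5X.
With p_i = (n_i/n_T)P, K_p = p_A / (p_D^2).
Equating to 0.0654 kPa^-1 and solving on 0 < X < 1: X = 0.814.

X = 0.814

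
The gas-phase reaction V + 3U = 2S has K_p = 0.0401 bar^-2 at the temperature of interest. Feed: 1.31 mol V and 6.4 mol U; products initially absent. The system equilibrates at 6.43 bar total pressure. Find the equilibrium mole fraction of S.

Basis: 1.31 mol V initially; let X = conversion of V. Extent ξ = 1.31X.
Species balance: n_V = 1.31 − 1.31X; n_U = 6.4 − 3.93X; n_S = 2.62X.
Total moles n_T = 7.71 − 2.62X.
With p_i = (n_i/n_T)P, K_p = p_S^2 / (p_V p_U^3).
Setting this equal to 0.0401 bar^-2 and taking the physical root (0 < X < 1) gives X = 0.538.
Then n_S = 1.41, n_T = 6.3, so y_S = 0.224.

y_S = 0.224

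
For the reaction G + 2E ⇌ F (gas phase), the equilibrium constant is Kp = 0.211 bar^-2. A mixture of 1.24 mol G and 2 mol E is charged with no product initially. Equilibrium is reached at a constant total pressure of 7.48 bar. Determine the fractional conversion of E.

X = 0.696

Take 2 mol E as basis and let X be its fractional conversion, so ξ = X.
Mole table: n_G = 1.24 − X; n_E = 2 − 2X; n_F = X.
Total moles n_T = 3.24 − 2X.
Mole fractions y_i = n_i/n_T; Kp = p_F / (p_G p_E^2) with p_i = y_i·P.
Equating to 0.211 bar^-2 and solving on 0 < X < 1: X = 0.696.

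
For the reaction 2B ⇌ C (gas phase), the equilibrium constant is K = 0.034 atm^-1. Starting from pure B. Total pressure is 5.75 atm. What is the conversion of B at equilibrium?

Take 1 mol B as basis and let X be its fractional conversion, so ξ = 0.5X.
Species balance: n_B = 1 − X; n_C = 0.5X.
Total moles n_T = 1 − 0.5X.
y_i = n_i/n_T, p_i = y_i·P. K = p_C / (p_B^2).
This yields a degree-2 equation in X; solving on (0,1), X = 0.251.

X = 0.251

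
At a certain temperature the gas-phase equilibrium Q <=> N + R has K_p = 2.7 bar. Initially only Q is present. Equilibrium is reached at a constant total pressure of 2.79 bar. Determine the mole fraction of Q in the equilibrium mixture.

Basis: 1 mol Q initially; let X = conversion of Q. Extent ξ = X.
Species balance: n_Q = 1 − X; n_N = X; n_R = X.
Summing: n_T = 1 + X.
Mole fractions y_i = n_i/n_T; K_p = p_N p_R / (p_Q) with p_i = y_i·P.
Setting this equal to 2.7 bar and taking the physical root (0 < X < 1) gives X = 0.701.
Then n_Q = 0.299, n_T = 1.7, so y_Q = 0.176.

y_Q = 0.176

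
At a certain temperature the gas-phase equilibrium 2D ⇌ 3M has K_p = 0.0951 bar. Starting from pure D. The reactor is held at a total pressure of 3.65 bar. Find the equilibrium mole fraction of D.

y_D = 0.754

Let X = conversion of D (basis 1 mol D); extent of reaction ξ = 0.5X.
Mole table: n_D = 1 − X; n_M = 1.5X.
Total moles n_T = 1 + 0.5X.
With p_i = (n_i/n_T)P, K_p = p_M^3 / (p_D^2).
Setting this equal to 0.0951 bar and taking the physical root (0 < X < 1) gives X = 0.178.
Then n_D = 0.822, n_T = 1.09, so y_D = 0.754.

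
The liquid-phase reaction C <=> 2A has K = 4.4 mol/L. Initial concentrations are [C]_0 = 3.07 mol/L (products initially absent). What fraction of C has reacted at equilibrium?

X = 0.446

Let X = conversion of C; extent ξ = 3.07·X mol/L.
Concentrations: [C] = 3.07 − 3.07X; [A] = 6.14X.
K = [A]^2 / ([C]).
Equating to 4.4 mol/L: the physical root is X = 0.446.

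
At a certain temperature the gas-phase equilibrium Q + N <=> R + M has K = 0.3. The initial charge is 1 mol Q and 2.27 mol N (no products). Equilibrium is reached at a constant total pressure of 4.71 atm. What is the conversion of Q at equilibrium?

Basis: 1 mol Q initially; let X = conversion of Q. Extent ξ = X.
At extent ξ: n_Q = 1 − X; n_N = 2.27 − X; n_R = X; n_M = X.
n_T stays at 3.27 (no change in mole number).
y_i = n_i/n_T, p_i = y_i·P. K = p_R p_M / (p_Q p_N).
Setting this equal to 0.3 and taking the physical root (0 < X < 1) gives X = 0.509.

X = 0.509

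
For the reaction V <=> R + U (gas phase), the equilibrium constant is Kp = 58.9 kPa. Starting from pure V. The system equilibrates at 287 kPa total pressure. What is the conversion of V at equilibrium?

Take 1 mol V as basis and let X be its fractional conversion, so ξ = X.
Moles: n_V = 1 − X; n_R = X; n_U = X.
n_T = Σnᵢ = 1 + X.
y_i = n_i/n_T, p_i = y_i·P. Kp = p_R p_U / (p_V).
Setting this equal to 58.9 kPa and taking the physical root (0 < X < 1) gives X = 0.413.

X = 0.413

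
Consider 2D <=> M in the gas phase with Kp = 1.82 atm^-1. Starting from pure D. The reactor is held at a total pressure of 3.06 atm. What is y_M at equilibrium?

y_M = 0.657

Basis: 1 mol D initially; let X = conversion of D. Extent ξ = 0.5X.
At extent ξ: n_D = 1 − X; n_M = 0.5X.
Summing: n_T = 1 − 0.5X.
Mole fractions y_i = n_i/n_T; Kp = p_M / (p_D^2) with p_i = y_i·P.
Setting this equal to 1.82 atm^-1 and taking the physical root (0 < X < 1) gives X = 0.793.
Then n_M = 0.396, n_T = 0.604, so y_M = 0.657.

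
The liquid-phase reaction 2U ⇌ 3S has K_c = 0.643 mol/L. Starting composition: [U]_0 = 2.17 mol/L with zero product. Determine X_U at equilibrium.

Let X = conversion of U; extent ξ = 2.17X/2 mol/L.
Concentrations: [U] = 2.17 − 2.17X; [S] = 3.25X.
K_c = [S]^3 / ([U]^2).
Setting equal to 0.643 and solving for X on (0,1) gives X = 0.338.

X = 0.338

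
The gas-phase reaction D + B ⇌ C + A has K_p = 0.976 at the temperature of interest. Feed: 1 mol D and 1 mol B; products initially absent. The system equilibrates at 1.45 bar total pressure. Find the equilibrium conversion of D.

X = 0.497

Let X = conversion of D (basis 1 mol D); extent of reaction ξ = X.
At extent ξ: n_D = 1 − X; n_B = 1 − X; n_C = X; n_A = X.
Total moles n_T = 2 (Δν = 0, constant).
With p_i = (n_i/n_T)P, K_p = p_C p_A / (p_D p_B).
Setting this equal to 0.976 and taking the physical root (0 < X < 1) gives X = 0.497.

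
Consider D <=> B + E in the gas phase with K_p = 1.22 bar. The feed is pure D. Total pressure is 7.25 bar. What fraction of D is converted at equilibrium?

X = 0.380

Let X = conversion of D (basis 1 mol D); extent of reaction ξ = X.
Species balance: n_D = 1 − X; n_B = X; n_E = X.
n_T = Σnᵢ = 1 + X.
With p_i = (n_i/n_T)P, K_p = p_B p_E / (p_D).
Setting this equal to 1.22 bar and taking the physical root (0 < X < 1) gives X = 0.380.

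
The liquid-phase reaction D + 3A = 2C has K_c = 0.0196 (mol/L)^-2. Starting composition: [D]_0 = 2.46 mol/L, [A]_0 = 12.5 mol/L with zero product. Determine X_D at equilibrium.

X = 0.618

Let X = conversion of D; extent ξ = 2.46·X mol/L.
Concentrations: [D] = 2.46 − 2.46X; [A] = 12.5 − 7.38X; [C] = 4.92X.
K_c = [C]^2 / ([D] [A]^3).
This equals 0.0196 at X = 0.618 (the root in 0 < X < 1).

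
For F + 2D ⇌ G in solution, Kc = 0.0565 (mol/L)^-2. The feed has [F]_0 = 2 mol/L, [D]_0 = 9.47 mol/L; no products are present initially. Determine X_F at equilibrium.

X = 0.712

Let X = conversion of F; extent ξ = 2·X mol/L.
Concentrations: [F] = 2 − 2X; [D] = 9.47 − 4X; [G] = 2X.
Kc = [G] / ([F] [D]^2).
This equals 0.0565 at X = 0.712 (the root in 0 < X < 1).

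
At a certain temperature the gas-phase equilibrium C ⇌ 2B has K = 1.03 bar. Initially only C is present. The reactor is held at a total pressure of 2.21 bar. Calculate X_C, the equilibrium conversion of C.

X = 0.323

Take 1 mol C as basis and let X be its fractional conversion, so ξ = X.
Species balance: n_C = 1 − X; n_B = 2X.
Summing: n_T = 1 + X.
y_i = n_i/n_T, p_i = y_i·P. K = p_B^2 / (p_C).
This yields a degree-2 equation in X; solving on (0,1), X = 0.323.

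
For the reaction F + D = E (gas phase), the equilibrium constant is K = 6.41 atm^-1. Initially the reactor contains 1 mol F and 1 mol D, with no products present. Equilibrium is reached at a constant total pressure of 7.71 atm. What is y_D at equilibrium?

y_D = 0.123

Basis: 1 mol F initially; let X = conversion of F. Extent ξ = X.
Moles: n_F = 1 − X; n_D = 1 − X; n_E = X.
Total moles n_T = 2 − X.
Mole fractions y_i = n_i/n_T; K = p_E / (p_F p_D) with p_i = y_i·P.
This yields a degree-2 equation in X; solving on (0,1), X = 0.859.
Then n_D = 0.141, n_T = 1.14, so y_D = 0.123.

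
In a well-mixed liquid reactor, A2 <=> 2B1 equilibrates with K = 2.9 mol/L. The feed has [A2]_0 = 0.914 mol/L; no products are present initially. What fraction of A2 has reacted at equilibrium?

X = 0.578

Let X = conversion of A2; extent ξ = 0.914·X mol/L.
Concentrations: [A2] = 0.914 − 0.914X; [B1] = 1.83X.
K = [B1]^2 / ([A2]).
Equating to 2.9 mol/L: the physical root is X = 0.578.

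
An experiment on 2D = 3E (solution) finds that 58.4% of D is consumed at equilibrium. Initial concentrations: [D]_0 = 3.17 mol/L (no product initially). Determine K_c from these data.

K_c = 12.3 mol/L

Let X = conversion of D.
Concentrations: [D] = 3.17 − 3.17X; [E] = 4.75X.
At X = 0.584: [D] = 1.32, [E] = 2.78.
K_c = [E]^3 / ([D]^2) = 12.3 mol/L.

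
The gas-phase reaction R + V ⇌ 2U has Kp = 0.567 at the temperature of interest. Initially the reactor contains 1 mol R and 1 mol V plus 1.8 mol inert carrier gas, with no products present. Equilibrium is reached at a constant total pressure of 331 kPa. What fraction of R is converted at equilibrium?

X = 0.274

Basis: 1 mol R initially; let X = conversion of R. Extent ξ = X.
At extent ξ: n_R = 1 − X; n_V = 1 − X; n_U = 2X; n_I = 1.8 (inert).
Total moles n_T = 3.8 (Δν = 0, constant).
y_i = n_i/n_T, p_i = y_i·P. Kp = p_U^2 / (p_R p_V).
This yields a degree-2 equation in X; solving on (0,1), X = 0.274.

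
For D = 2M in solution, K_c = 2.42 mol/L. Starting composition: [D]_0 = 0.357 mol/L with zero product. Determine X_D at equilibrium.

Let X = conversion of D; extent ξ = 0.357·X mol/L.
Concentrations: [D] = 0.357 − 0.357X; [M] = 0.714X.
K_c = [M]^2 / ([D]).
This equals 2.42 at X = 0.706 (the root in 0 < X < 1).

X = 0.706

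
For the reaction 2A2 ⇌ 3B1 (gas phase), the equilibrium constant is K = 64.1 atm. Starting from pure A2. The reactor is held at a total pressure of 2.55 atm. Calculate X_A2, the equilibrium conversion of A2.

Let X = conversion of A2 (basis 1 mol A2); extent of reaction ξ = 0.5X.
Species balance: n_A2 = 1 − X; n_B1 = 1.5X.
Summing: n_T = 1 + 0.5X.
With p_i = (n_i/n_T)P, K = p_B1^3 / (p_A2^2).
Setting this equal to 64.1 atm and taking the physical root (0 < X < 1) gives X = 0.784.

X = 0.784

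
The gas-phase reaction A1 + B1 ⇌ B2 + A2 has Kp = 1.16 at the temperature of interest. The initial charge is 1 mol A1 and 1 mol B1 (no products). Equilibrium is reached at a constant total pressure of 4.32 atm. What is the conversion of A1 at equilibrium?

Take 1 mol A1 as basis and let X be its fractional conversion, so ξ = X.
At extent ξ: n_A1 = 1 − X; n_B1 = 1 − X; n_B2 = X; n_A2 = X.
Since Δν = 0, n_T = 2 throughout.
With p_i = (n_i/n_T)P, Kp = p_B2 p_A2 / (p_A1 p_B1).
Setting this equal to 1.16 and taking the physical root (0 < X < 1) gives X = 0.519.

X = 0.519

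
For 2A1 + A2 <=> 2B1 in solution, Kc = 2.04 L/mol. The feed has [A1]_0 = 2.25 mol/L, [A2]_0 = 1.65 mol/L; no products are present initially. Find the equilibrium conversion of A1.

Let X = conversion of A1; extent ξ = 2.25X/2 mol/L.
Concentrations: [A1] = 2.25 − 2.25X; [A2] = 1.65 − 1.12X; [B1] = 2.25X.
Kc = [B1]^2 / ([A1]^2 [A2]).
This equals 2.04 at X = 0.587 (the root in 0 < X < 1).

X = 0.587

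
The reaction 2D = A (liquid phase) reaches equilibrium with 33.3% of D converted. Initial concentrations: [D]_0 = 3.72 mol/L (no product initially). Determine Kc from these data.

Kc = 0.101 L/mol

Let X = conversion of D.
Concentrations: [D] = 3.72 − 3.72X; [A] = 1.86X.
At X = 0.333: [D] = 2.48, [A] = 0.619.
Kc = [A] / ([D]^2) = 0.101 L/mol.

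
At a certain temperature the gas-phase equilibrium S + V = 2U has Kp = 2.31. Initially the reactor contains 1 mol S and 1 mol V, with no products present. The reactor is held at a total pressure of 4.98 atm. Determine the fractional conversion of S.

X = 0.432

Take 1 mol S as basis and let X be its fractional conversion, so ξ = X.
At extent ξ: n_S = 1 − X; n_V = 1 − X; n_U = 2X.
Since Δν = 0, n_T = 2 throughout.
With p_i = (n_i/n_T)P, Kp = p_U^2 / (p_S p_V).
Equating to 2.31 and solving on 0 < X < 1: X = 0.432.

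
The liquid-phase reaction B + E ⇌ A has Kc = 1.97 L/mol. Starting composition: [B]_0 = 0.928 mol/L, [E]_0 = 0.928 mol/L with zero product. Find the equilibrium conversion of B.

X = 0.485

Let X = conversion of B; extent ξ = 0.928·X mol/L.
Concentrations: [B] = 0.928 − 0.928X; [E] = 0.928 − 0.928X; [A] = 0.928X.
Kc = [A] / ([B] [E]).
Equating to 1.97 L/mol: the physical root is X = 0.485.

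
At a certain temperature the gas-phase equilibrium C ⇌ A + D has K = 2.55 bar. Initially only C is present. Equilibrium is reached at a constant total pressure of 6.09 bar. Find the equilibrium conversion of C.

X = 0.543

Take 1 mol C as basis and let X be its fractional conversion, so ξ = X.
At extent ξ: n_C = 1 − X; n_A = X; n_D = X.
Summing: n_T = 1 + X.
With p_i = (n_i/n_T)P, K = p_A p_D / (p_C).
Substituting and setting equal to 2.55 bar gives a polynomial in X; the root in (0,1) is X = 0.543.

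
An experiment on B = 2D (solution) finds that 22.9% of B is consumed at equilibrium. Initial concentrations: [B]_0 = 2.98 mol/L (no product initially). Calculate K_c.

Let X = conversion of B.
Concentrations: [B] = 2.98 − 2.98X; [D] = 5.96X.
At X = 0.229: [B] = 2.3, [D] = 1.36.
K_c = [D]^2 / ([B]) = 0.811 mol/L.

K_c = 0.811 mol/L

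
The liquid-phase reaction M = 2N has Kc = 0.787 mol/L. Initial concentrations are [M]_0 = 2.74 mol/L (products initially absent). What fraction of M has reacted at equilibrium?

Let X = conversion of M; extent ξ = 2.74·X mol/L.
Concentrations: [M] = 2.74 − 2.74X; [N] = 5.48X.
Kc = [N]^2 / ([M]).
Setting equal to 0.787 and solving for X on (0,1) gives X = 0.234.

X = 0.234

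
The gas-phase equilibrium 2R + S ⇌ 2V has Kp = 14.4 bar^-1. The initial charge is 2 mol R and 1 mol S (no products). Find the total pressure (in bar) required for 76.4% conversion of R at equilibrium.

Take 2 mol R as basis and let X be its fractional conversion, so ξ = X.
Species balance: n_R = 2 − 2X; n_S = 1 − X; n_V = 2X.
Summing: n_T = 3 − X.
Kp = p_V^2 / (p_R^2 p_S) with p_i = (n_i/n_T)·P.
At X = 0.764: the mole-fraction product g(X) = Π y_i^ν_i = 99.29. Since Kp = g(X)·P^{-1}, P = (g/Kp)^(1/1) = (99.29/14.4)^(1/1) = 6.9 bar.

P = 6.9 bar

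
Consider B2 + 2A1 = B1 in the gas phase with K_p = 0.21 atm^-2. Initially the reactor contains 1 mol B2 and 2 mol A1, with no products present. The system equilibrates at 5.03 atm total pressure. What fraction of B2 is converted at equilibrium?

Basis: 1 mol B2 initially; let X = conversion of B2. Extent ξ = X.
At extent ξ: n_B2 = 1 − X; n_A1 = 2 − 2X; n_B1 = X.
Total moles n_T = 3 − 2X.
With p_i = (n_i/n_T)P, K_p = p_B1 / (p_B2 p_A1^2).
Setting this equal to 0.21 atm^-2 and taking the physical root (0 < X < 1) gives X = 0.546.

X = 0.546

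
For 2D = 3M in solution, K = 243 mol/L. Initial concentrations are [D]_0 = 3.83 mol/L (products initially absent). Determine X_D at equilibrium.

X = 0.827

Let X = conversion of D; extent ξ = 3.83X/2 mol/L.
Concentrations: [D] = 3.83 − 3.83X; [M] = 5.75X.
K = [M]^3 / ([D]^2).
This equals 243 at X = 0.827 (the root in 0 < X < 1).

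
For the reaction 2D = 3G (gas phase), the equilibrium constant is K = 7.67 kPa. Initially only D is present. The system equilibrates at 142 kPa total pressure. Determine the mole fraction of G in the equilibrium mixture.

y_G = 0.298

Basis: 1 mol D initially; let X = conversion of D. Extent ξ = 0.5X.
Species balance: n_D = 1 − X; n_G = 1.5X.
Total moles n_T = 1 + 0.5X.
With p_i = (n_i/n_T)P, K = p_G^3 / (p_D^2).
Substituting and setting equal to 7.67 kPa gives a polynomial in X; the root in (0,1) is X = 0.221.
Then n_G = 0.331, n_T = 1.11, so y_G = 0.298.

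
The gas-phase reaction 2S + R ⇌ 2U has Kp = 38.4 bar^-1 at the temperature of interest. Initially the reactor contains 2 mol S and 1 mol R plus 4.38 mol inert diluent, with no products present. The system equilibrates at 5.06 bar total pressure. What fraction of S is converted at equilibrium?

X = 0.736

Take 2 mol S as basis and let X be its fractional conversion, so ξ = X.
Moles: n_S = 2 − 2X; n_R = 1 − X; n_U = 2X; n_I = 4.38 (inert).
n_T = Σnᵢ = 7.38 − X.
y_i = n_i/n_T, p_i = y_i·P. Kp = p_U^2 / (p_S^2 p_R).
This yields a degree-3 equation in X; solving on (0,1), X = 0.736.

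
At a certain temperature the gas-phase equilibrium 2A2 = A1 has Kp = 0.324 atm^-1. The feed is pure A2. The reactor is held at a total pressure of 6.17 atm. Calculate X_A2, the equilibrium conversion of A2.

Let X = conversion of A2 (basis 1 mol A2); extent of reaction ξ = 0.5X.
Species balance: n_A2 = 1 − X; n_A1 = 0.5X.
Total moles n_T = 1 − 0.5X.
y_i = n_i/n_T, p_i = y_i·P. Kp = p_A1 / (p_A2^2).
This yields a degree-2 equation in X; solving on (0,1), X = 0.667.

X = 0.667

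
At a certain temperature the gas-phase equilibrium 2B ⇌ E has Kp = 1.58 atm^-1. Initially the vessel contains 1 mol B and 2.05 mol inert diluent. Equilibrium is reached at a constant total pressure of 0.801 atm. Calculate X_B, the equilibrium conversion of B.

X = 0.361

Take 1 mol B as basis and let X be its fractional conversion, so ξ = 0.5X.
Mole table: n_B = 1 − X; n_E = 0.5X; n_I = 2.05 (inert).
n_T = Σnᵢ = 3.05 − 0.5X.
With p_i = (n_i/n_T)P, Kp = p_E / (p_B^2).
Substituting and setting equal to 1.58 atm^-1 gives a polynomial in X; the root in (0,1) is X = 0.361.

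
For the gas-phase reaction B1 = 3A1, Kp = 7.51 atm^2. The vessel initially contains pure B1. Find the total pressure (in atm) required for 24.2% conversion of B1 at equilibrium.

Basis: 1 mol B1 initially; let X = conversion of B1. Extent ξ = X.
Species balance: n_B1 = 1 − X; n_A1 = 3X.
Total moles n_T = 1 + 2X.
Kp = p_A1^3 / (p_B1) with p_i = (n_i/n_T)·P.
At X = 0.242: the mole-fraction product g(X) = Π y_i^ν_i = 0.2292. Since Kp = g(X)·P^{2}, P = (Kp/g)^(1/2) = (7.51/0.2292)^(1/2) = 5.72 atm.

P = 5.72 atm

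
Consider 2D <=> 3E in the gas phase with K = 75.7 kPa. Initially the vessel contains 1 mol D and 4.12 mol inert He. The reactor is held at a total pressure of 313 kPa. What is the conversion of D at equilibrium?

Let X = conversion of D (basis 1 mol D); extent of reaction ξ = 0.5X.
Species balance: n_D = 1 − X; n_E = 1.5X; n_I = 4.12 (inert).
n_T = Σnᵢ = 5.12 + 0.5X.
Mole fractions y_i = n_i/n_T; K = p_E^3 / (p_D^2) with p_i = y_i·P.
Equating to 75.7 kPa and solving on 0 < X < 1: X = 0.474.

X = 0.474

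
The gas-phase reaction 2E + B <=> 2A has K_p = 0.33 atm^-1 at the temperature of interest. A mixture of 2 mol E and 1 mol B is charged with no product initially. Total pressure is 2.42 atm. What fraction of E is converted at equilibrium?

X = 0.311

Let X = conversion of E (basis 2 mol E); extent of reaction ξ = X.
At extent ξ: n_E = 2 − 2X; n_B = 1 − X; n_A = 2X.
Total moles n_T = 3 − X.
Mole fractions y_i = n_i/n_T; K_p = p_A^2 / (p_E^2 p_B) with p_i = y_i·P.
This yields a degree-3 equation in X; solving on (0,1), X = 0.311.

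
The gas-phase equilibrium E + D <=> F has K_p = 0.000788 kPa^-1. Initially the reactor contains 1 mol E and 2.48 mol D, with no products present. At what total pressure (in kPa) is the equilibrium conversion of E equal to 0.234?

P = 560 kPa

Basis: 1 mol E initially; let X = conversion of E. Extent ξ = X.
Mole table: n_E = 1 − X; n_D = 2.48 − X; n_F = X.
n_T = Σnᵢ = 3.48 − X.
K_p = p_F / (p_E p_D) with p_i = (n_i/n_T)·P.
At X = 0.234: the mole-fraction product g(X) = Π y_i^ν_i = 0.4415. Since K_p = g(X)·P^{-1}, P = (g/K_p)^(1/1) = (0.4415/0.000788)^(1/1) = 560 kPa.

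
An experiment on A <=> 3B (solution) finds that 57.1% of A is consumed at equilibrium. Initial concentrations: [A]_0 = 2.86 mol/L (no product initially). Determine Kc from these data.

Kc = 95.8 (mol/L)^2

Let X = conversion of A.
Concentrations: [A] = 2.86 − 2.86X; [B] = 8.58X.
At X = 0.571: [A] = 1.23, [B] = 4.9.
Kc = [B]^3 / ([A]) = 95.8 (mol/L)^2.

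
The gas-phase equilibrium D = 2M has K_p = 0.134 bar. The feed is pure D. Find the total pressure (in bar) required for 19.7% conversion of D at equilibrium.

Take 1 mol D as basis and let X be its fractional conversion, so ξ = X.
Species balance: n_D = 1 − X; n_M = 2X.
n_T = Σnᵢ = 1 + X.
K_p = p_M^2 / (p_D) with p_i = (n_i/n_T)·P.
At X = 0.197: the mole-fraction product g(X) = Π y_i^ν_i = 0.1615. Since K_p = g(X)·P^{1}, P = (K_p/g)^(1/1) = (0.134/0.1615)^(1/1) = 0.83 bar.

P = 0.83 bar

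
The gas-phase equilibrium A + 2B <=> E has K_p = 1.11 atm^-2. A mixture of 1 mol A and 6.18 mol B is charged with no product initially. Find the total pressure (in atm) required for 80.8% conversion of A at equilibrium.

Basis: 1 mol A initially; let X = conversion of A. Extent ξ = X.
Moles: n_A = 1 − X; n_B = 6.18 − 2X; n_E = X.
n_T = Σnᵢ = 7.18 − 2X.
K_p = p_E / (p_A p_B^2) with p_i = (n_i/n_T)·P.
At X = 0.808: the mole-fraction product g(X) = Π y_i^ν_i = 6.255. Since K_p = g(X)·P^{-2}, P = (g/K_p)^(1/2) = (6.255/1.11)^(1/2) = 2.37 atm.

P = 2.37 atm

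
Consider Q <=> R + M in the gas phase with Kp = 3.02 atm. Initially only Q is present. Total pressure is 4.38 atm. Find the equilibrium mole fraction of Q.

Basis: 1 mol Q initially; let X = conversion of Q. Extent ξ = X.
At extent ξ: n_Q = 1 − X; n_R = X; n_M = X.
n_T = Σnᵢ = 1 + X.
Mole fractions y_i = n_i/n_T; Kp = p_R p_M / (p_Q) with p_i = y_i·P.
Substituting and setting equal to 3.02 atm gives a polynomial in X; the root in (0,1) is X = 0.639.
Then n_Q = 0.361, n_T = 1.64, so y_Q = 0.220.

y_Q = 0.220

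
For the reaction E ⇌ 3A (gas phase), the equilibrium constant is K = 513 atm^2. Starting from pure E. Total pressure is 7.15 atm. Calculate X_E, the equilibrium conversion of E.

X = 0.797

Basis: 1 mol E initially; let X = conversion of E. Extent ξ = X.
At extent ξ: n_E = 1 − X; n_A = 3X.
Summing: n_T = 1 + 2X.
y_i = n_i/n_T, p_i = y_i·P. K = p_A^3 / (p_E).
Setting this equal to 513 atm^2 and taking the physical root (0 < X < 1) gives X = 0.797.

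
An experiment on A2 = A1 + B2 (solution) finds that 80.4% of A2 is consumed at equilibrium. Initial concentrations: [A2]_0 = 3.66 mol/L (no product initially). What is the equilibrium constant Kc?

Kc = 12.1 mol/L

Let X = conversion of A2.
Concentrations: [A2] = 3.66 − 3.66X; [A1] = 3.66X; [B2] = 3.66X.
At X = 0.804: [A2] = 0.717, [A1] = 2.94, [B2] = 2.94.
Kc = [A1] [B2] / ([A2]) = 12.1 mol/L.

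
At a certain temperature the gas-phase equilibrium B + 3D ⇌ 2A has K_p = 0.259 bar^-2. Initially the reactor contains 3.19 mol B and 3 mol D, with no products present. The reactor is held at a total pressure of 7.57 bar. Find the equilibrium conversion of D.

X = 0.657

Let X = conversion of D (basis 3 mol D); extent of reaction ξ = X.
Mole table: n_B = 3.19 − X; n_D = 3 − 3X; n_A = 2X.
Summing: n_T = 6.19 − 2X.
With p_i = (n_i/n_T)P, K_p = p_A^2 / (p_B p_D^3).
This yields a degree-4 equation in X; solving on (0,1), X = 0.657.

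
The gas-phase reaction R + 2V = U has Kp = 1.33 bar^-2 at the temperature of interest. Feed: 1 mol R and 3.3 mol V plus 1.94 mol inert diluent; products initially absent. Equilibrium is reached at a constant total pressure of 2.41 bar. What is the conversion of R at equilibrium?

Basis: 1 mol R initially; let X = conversion of R. Extent ξ = X.
Mole table: n_R = 1 − X; n_V = 3.3 − 2X; n_U = X; n_I = 1.94 (inert).
Total moles n_T = 6.24 − 2X.
With p_i = (n_i/n_T)P, Kp = p_U / (p_R p_V^2).
This yields a degree-3 equation in X; solving on (0,1), X = 0.579.

X = 0.579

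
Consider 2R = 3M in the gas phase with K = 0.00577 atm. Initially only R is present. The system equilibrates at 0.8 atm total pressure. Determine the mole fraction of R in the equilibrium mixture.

Let X = conversion of R (basis 1 mol R); extent of reaction ξ = 0.5X.
Moles: n_R = 1 − X; n_M = 1.5X.
Summing: n_T = 1 + 0.5X.
Mole fractions y_i = n_i/n_T; K = p_M^3 / (p_R^2) with p_i = y_i·P.
Substituting and setting equal to 0.00577 atm gives a polynomial in X; the root in (0,1) is X = 0.121.
Then n_R = 0.879, n_T = 1.06, so y_R = 0.829.

y_R = 0.829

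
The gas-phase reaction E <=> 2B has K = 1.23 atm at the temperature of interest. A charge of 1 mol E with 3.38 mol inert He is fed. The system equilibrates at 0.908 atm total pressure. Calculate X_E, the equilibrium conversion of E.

X = 0.709

Basis: 1 mol E initially; let X = conversion of E. Extent ξ = X.
Species balance: n_E = 1 − X; n_B = 2X; n_I = 3.38 (inert).
n_T = Σnᵢ = 4.38 + X.
y_i = n_i/n_T, p_i = y_i·P. K = p_B^2 / (p_E).
This yields a degree-2 equation in X; solving on (0,1), X = 0.709.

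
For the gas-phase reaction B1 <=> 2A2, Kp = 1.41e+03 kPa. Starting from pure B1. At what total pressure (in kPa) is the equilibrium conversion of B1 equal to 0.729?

Let X = conversion of B1 (basis 1 mol B1); extent of reaction ξ = X.
At extent ξ: n_B1 = 1 − X; n_A2 = 2X.
n_T = Σnᵢ = 1 + X.
Kp = p_A2^2 / (p_B1) with p_i = (n_i/n_T)·P.
At X = 0.729: the mole-fraction product g(X) = Π y_i^ν_i = 4.537. Since Kp = g(X)·P^{1}, P = (Kp/g)^(1/1) = (1.41e+03/4.537)^(1/1) = 311 kPa.

P = 311 kPa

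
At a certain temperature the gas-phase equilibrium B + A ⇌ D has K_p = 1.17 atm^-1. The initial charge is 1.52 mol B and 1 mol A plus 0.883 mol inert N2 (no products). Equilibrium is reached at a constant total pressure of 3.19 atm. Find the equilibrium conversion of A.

X = 0.558

Let X = conversion of A (basis 1 mol A); extent of reaction ξ = X.
Species balance: n_B = 1.52 − X; n_A = 1 − X; n_D = X; n_I = 0.883 (inert).
Total moles n_T = 3.4 − X.
With p_i = (n_i/n_T)P, K_p = p_D / (p_B p_A).
This yields a degree-2 equation in X; solving on (0,1), X = 0.558.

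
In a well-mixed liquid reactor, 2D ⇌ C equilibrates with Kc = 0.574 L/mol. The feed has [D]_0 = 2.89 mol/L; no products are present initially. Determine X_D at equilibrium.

X = 0.581

Let X = conversion of D; extent ξ = 2.89X/2 mol/L.
Concentrations: [D] = 2.89 − 2.89X; [C] = 1.45X.
Kc = [C] / ([D]^2).
Setting equal to 0.574 and solving for X on (0,1) gives X = 0.581.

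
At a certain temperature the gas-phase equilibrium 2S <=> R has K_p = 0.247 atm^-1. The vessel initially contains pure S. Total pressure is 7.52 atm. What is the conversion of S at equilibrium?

X = 0.656

Take 1 mol S as basis and let X be its fractional conversion, so ξ = 0.5X.
Species balance: n_S = 1 − X; n_R = 0.5X.
Summing: n_T = 1 − 0.5X.
With p_i = (n_i/n_T)P, K_p = p_R / (p_S^2).
This yields a degree-2 equation in X; solving on (0,1), X = 0.656.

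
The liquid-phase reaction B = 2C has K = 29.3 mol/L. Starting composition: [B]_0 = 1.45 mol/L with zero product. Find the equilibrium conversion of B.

Let X = conversion of B; extent ξ = 1.45·X mol/L.
Concentrations: [B] = 1.45 − 1.45X; [C] = 2.9X.
K = [C]^2 / ([B]).
Solving K = 29.3 for X ∈ (0,1): X = 0.855.

X = 0.855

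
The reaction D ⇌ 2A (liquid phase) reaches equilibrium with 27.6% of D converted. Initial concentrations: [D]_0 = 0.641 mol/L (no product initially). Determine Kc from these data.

Let X = conversion of D.
Concentrations: [D] = 0.641 − 0.641X; [A] = 1.28X.
At X = 0.276: [D] = 0.464, [A] = 0.354.
Kc = [A]^2 / ([D]) = 0.27 mol/L.

Kc = 0.27 mol/L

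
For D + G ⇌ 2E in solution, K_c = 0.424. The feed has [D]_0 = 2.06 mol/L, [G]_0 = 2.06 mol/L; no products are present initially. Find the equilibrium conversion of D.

Let X = conversion of D; extent ξ = 2.06·X mol/L.
Concentrations: [D] = 2.06 − 2.06X; [G] = 2.06 − 2.06X; [E] = 4.12X.
K_c = [E]^2 / ([D] [G]).
This equals 0.424 at X = 0.246 (the root in 0 < X < 1).

X = 0.246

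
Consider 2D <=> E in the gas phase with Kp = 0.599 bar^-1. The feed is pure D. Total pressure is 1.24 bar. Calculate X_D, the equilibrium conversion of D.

X = 0.498

Basis: 1 mol D initially; let X = conversion of D. Extent ξ = 0.5X.
Species balance: n_D = 1 − X; n_E = 0.5X.
Summing: n_T = 1 − 0.5X.
Mole fractions y_i = n_i/n_T; Kp = p_E / (p_D^2) with p_i = y_i·P.
Setting this equal to 0.599 bar^-1 and taking the physical root (0 < X < 1) gives X = 0.498.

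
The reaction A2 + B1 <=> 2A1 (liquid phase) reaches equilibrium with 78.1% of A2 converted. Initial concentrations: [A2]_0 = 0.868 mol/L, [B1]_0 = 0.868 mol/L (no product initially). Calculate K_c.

K_c = 50.9

Let X = conversion of A2.
Concentrations: [A2] = 0.868 − 0.868X; [B1] = 0.868 − 0.868X; [A1] = 1.74X.
At X = 0.781: [A2] = 0.19, [B1] = 0.19, [A1] = 1.36.
K_c = [A1]^2 / ([A2] [B1]) = 50.9.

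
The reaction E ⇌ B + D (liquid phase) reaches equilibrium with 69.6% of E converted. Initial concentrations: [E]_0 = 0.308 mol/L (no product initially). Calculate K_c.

Let X = conversion of E.
Concentrations: [E] = 0.308 − 0.308X; [B] = 0.308X; [D] = 0.308X.
At X = 0.696: [E] = 0.0936, [B] = 0.214, [D] = 0.214.
K_c = [B] [D] / ([E]) = 0.491 mol/L.

K_c = 0.491 mol/L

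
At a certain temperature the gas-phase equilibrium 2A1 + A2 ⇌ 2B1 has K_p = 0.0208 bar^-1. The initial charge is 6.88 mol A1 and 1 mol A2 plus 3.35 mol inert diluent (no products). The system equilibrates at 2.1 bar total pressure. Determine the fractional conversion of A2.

X = 0.185

Basis: 1 mol A2 initially; let X = conversion of A2. Extent ξ = X.
Mole table: n_A1 = 6.88 − 2X; n_A2 = 1 − X; n_B1 = 2X; n_I = 3.35 (inert).
n_T = Σnᵢ = 11.2 − X.
y_i = n_i/n_T, p_i = y_i·P. K_p = p_B1^2 / (p_A1^2 p_A2).
Substituting and setting equal to 0.0208 bar^-1 gives a polynomial in X; the root in (0,1) is X = 0.185.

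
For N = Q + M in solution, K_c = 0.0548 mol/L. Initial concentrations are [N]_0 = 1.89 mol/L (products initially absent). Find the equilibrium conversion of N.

X = 0.156

Let X = conversion of N; extent ξ = 1.89·X mol/L.
Concentrations: [N] = 1.89 − 1.89X; [Q] = 1.89X; [M] = 1.89X.
K_c = [Q] [M] / ([N]).
Solving K_c = 0.0548 for X ∈ (0,1): X = 0.156.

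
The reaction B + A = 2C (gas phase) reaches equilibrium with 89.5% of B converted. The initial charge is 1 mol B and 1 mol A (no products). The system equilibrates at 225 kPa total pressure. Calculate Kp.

Take 1 mol B as basis and let X be its fractional conversion, so ξ = X.
Moles: n_B = 1 − X; n_A = 1 − X; n_C = 2X.
Since Δν = 0, n_T = 2 throughout.
At X = 0.895: n_B = 0.105, n_A = 0.105, n_C = 1.79, n_T = 2.
p_i = (n_i/n_T)·P. Kp = p_C^2 / (p_B p_A) = 291.

Kp = 291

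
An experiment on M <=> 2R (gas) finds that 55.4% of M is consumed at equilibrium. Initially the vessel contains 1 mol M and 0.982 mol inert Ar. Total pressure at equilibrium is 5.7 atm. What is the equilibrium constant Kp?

Take 1 mol M as basis and let X be its fractional conversion, so ξ = X.
Species balance: n_M = 1 − X; n_R = 2X; n_I = 0.982 (inert).
n_T = Σnᵢ = 1.98 + X.
At X = 0.554: n_M = 0.446, n_R = 1.11, n_T = 2.54.
p_i = (n_i/n_T)·P. Kp = p_R^2 / (p_M) = 6.19 atm.

Kp = 6.19 atm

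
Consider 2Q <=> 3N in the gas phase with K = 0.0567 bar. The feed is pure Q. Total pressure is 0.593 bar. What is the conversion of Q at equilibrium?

Basis: 1 mol Q initially; let X = conversion of Q. Extent ξ = 0.5X.
Species balance: n_Q = 1 − X; n_N = 1.5X.
n_T = Σnᵢ = 1 + 0.5X.
y_i = n_i/n_T, p_i = y_i·P. K = p_N^3 / (p_Q^2).
This yields a degree-3 equation in X; solving on (0,1), X = 0.260.

X = 0.260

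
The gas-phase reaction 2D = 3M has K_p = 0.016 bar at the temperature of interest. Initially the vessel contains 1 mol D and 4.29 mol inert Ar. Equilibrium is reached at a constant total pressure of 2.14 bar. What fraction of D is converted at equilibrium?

X = 0.197

Let X = conversion of D (basis 1 mol D); extent of reaction ξ = 0.5X.
At extent ξ: n_D = 1 − X; n_M = 1.5X; n_I = 4.29 (inert).
Summing: n_T = 5.29 + 0.5X.
Mole fractions y_i = n_i/n_T; K_p = p_M^3 / (p_D^2) with p_i = y_i·P.
Equating to 0.016 bar and solving on 0 < X < 1: X = 0.197.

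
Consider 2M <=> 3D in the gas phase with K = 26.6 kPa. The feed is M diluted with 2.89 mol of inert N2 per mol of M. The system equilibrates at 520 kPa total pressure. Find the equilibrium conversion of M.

X = 0.308

Take 1 mol M as basis and let X be its fractional conversion, so ξ = 0.5X.
At extent ξ: n_M = 1 − X; n_D = 1.5X; n_I = 2.89 (inert).
n_T = Σnᵢ = 3.89 + 0.5X.
y_i = n_i/n_T, p_i = y_i·P. K = p_D^3 / (p_M^2).
Setting this equal to 26.6 kPa and taking the physical root (0 < X < 1) gives X = 0.308.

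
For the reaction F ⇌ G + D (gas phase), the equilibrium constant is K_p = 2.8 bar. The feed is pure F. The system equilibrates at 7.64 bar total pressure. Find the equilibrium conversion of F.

Basis: 1 mol F initially; let X = conversion of F. Extent ξ = X.
At extent ξ: n_F = 1 − X; n_G = X; n_D = X.
Summing: n_T = 1 + X.
y_i = n_i/n_T, p_i = y_i·P. K_p = p_G p_D / (p_F).
This yields a degree-2 equation in X; solving on (0,1), X = 0.518.

X = 0.518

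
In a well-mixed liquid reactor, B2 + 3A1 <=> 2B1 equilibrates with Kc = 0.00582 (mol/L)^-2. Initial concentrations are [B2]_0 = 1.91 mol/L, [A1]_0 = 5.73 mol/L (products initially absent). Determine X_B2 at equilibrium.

Let X = conversion of B2; extent ξ = 1.91·X mol/L.
Concentrations: [B2] = 1.91 − 1.91X; [A1] = 5.73 − 5.73X; [B1] = 3.82X.
Kc = [B1]^2 / ([B2] [A1]^3).
Solving Kc = 0.00582 for X ∈ (0,1): X = 0.226.

X = 0.226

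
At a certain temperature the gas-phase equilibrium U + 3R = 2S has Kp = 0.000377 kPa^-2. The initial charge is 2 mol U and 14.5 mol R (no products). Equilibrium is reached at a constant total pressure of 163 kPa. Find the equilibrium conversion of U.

X = 0.871

Let X = conversion of U (basis 2 mol U); extent of reaction ξ = 2X.
At extent ξ: n_U = 2 − 2X; n_R = 14.5 − 6X; n_S = 4X.
Total moles n_T = 16.5 − 4X.
With p_i = (n_i/n_T)P, Kp = p_S^2 / (p_U p_R^3).
Equating to 0.000377 kPa^-2 and solving on 0 < X < 1: X = 0.871.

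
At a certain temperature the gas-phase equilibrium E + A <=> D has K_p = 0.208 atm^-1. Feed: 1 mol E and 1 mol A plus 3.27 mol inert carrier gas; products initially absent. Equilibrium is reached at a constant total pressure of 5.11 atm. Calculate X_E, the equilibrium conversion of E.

X = 0.150

Take 1 mol E as basis and let X be its fractional conversion, so ξ = X.
Species balance: n_E = 1 − X; n_A = 1 − X; n_D = X; n_I = 3.27 (inert).
n_T = Σnᵢ = 5.27 − X.
y_i = n_i/n_T, p_i = y_i·P. K_p = p_D / (p_E p_A).
Equating to 0.208 atm^-1 and solving on 0 < X < 1: X = 0.150.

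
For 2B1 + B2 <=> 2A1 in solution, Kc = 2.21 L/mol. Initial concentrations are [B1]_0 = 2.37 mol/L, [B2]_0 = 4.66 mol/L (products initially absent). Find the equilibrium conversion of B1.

X = 0.743

Let X = conversion of B1; extent ξ = 2.37X/2 mol/L.
Concentrations: [B1] = 2.37 − 2.37X; [B2] = 4.66 − 1.19X; [A1] = 2.37X.
Kc = [A1]^2 / ([B1]^2 [B2]).
Equating to 2.21 L/mol: the physical root is X = 0.743.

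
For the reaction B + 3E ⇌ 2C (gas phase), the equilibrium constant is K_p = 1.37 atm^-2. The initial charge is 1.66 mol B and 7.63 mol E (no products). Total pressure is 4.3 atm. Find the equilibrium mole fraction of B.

y_B = 0.044

Basis: 1.66 mol B initially; let X = conversion of B. Extent ξ = 1.66X.
Mole table: n_B = 1.66 − 1.66X; n_E = 7.63 − 4.98X; n_C = 3.32X.
n_T = Σnᵢ = 9.29 − 3.32X.
y_i = n_i/n_T, p_i = y_i·P. K_p = p_C^2 / (p_B p_E^3).
This yields a degree-4 equation in X; solving on (0,1), X = 0.825.
Then n_B = 0.291, n_T = 6.55, so y_B = 0.044.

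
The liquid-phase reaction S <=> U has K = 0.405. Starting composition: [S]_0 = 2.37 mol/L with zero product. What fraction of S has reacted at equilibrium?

X = 0.288

Let X = conversion of S; extent ξ = 2.37·X mol/L.
Concentrations: [S] = 2.37 − 2.37X; [U] = 2.37X.
K = [U] / ([S]).
Equating to 0.405: the physical root is X = 0.288.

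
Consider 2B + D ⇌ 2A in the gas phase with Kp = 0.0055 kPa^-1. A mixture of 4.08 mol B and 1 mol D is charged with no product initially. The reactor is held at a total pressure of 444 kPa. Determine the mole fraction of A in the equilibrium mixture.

Take 1 mol D as basis and let X be its fractional conversion, so ξ = X.
At extent ξ: n_B = 4.08 − 2X; n_D = 1 − X; n_A = 2X.
n_T = Σnᵢ = 5.08 − X.
With p_i = (n_i/n_T)P, Kp = p_A^2 / (p_B^2 p_D).
Substituting and setting equal to 0.0055 kPa^-1 gives a polynomial in X; the root in (0,1) is X = 0.632.
Then n_A = 1.26, n_T = 4.45, so y_A = 0.284.

y_A = 0.284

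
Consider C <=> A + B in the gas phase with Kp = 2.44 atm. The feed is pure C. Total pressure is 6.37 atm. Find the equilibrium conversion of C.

X = 0.526

Take 1 mol C as basis and let X be its fractional conversion, so ξ = X.
Moles: n_C = 1 − X; n_A = X; n_B = X.
Total moles n_T = 1 + X.
With p_i = (n_i/n_T)P, Kp = p_A p_B / (p_C).
This yields a degree-2 equation in X; solving on (0,1), X = 0.526.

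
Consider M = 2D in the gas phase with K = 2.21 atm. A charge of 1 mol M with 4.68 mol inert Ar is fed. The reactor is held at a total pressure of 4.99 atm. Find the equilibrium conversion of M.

X = 0.555

Basis: 1 mol M initially; let X = conversion of M. Extent ξ = X.
Moles: n_M = 1 − X; n_D = 2X; n_I = 4.68 (inert).
Total moles n_T = 5.68 + X.
y_i = n_i/n_T, p_i = y_i·P. K = p_D^2 / (p_M).
Equating to 2.21 atm and solving on 0 < X < 1: X = 0.555.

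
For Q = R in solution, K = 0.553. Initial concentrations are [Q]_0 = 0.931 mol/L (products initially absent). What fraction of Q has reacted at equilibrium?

X = 0.356

Let X = conversion of Q; extent ξ = 0.931·X mol/L.
Concentrations: [Q] = 0.931 − 0.931X; [R] = 0.931X.
K = [R] / ([Q]).
This equals 0.553 at X = 0.356 (the root in 0 < X < 1).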